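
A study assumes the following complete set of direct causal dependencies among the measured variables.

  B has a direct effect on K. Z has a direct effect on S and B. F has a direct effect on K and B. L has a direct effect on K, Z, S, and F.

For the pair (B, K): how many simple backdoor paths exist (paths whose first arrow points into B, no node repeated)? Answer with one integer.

6

A backdoor path from B to K is any simple undirected path whose first edge points into B (i.e. leaves B via a parent).
Parents of B: {F, Z}.
Enumerating:
  P1: B <- F <- L -> K
  P2: B <- F -> K
  P3: B <- Z <- L -> F -> K
  P4: B <- Z <- L -> K
  P5: B <- Z -> S <- L -> F -> K
  P6: B <- Z -> S <- L -> K
That exhausts the simple backdoor paths. Count: 6.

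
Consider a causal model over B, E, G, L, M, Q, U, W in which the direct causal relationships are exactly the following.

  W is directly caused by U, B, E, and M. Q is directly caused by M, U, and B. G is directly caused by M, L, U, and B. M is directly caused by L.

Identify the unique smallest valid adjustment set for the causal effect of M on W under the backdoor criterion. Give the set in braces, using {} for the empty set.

Variables eligible for adjustment (non-descendants of M, excluding M and W): {B, E, L, U}.
Backdoor paths from M to W:
  P1: M <- L -> G <- B -> Q <- U -> W
  P2: M <- L -> G <- B -> W
  P3: M <- L -> G <- U -> Q <- B -> W
  P4: M <- L -> G <- U -> W
Each backdoor path contains an unconditioned collider, so every path is already blocked with the empty conditioning set:
  P1: blocked at collider G (neither it nor any descendant is in the conditioning set).
  P2: blocked at collider G (neither it nor any descendant is in the conditioning set).
  P3: blocked at collider G (neither it nor any descendant is in the conditioning set).
  P4: blocked at collider G (neither it nor any descendant is in the conditioning set).
The empty set is therefore the unique smallest valid set.

{}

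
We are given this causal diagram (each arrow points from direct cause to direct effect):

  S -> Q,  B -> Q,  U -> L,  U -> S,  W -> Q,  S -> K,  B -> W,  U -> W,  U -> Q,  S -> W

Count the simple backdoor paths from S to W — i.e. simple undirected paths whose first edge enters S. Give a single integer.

A backdoor path from S to W is any simple undirected path whose first edge points into S (i.e. leaves S via a parent).
Parents of S: {U}.
Enumerating:
  P1: S <- U -> W
  P2: S <- U -> Q <- B -> W
  P3: S <- U -> Q <- W
That exhausts the simple backdoor paths. Count: 3.

3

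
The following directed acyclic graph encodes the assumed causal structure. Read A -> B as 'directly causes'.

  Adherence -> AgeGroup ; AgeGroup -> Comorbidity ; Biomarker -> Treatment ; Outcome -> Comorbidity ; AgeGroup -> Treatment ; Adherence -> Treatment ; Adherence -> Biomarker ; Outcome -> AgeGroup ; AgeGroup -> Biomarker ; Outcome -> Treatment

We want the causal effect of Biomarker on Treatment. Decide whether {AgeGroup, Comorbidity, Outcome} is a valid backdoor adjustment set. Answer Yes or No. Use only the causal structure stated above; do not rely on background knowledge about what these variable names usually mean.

No

Backdoor paths from Biomarker to Treatment (paths whose first edge points into Biomarker):
  P1: Biomarker <- Adherence -> AgeGroup <- Outcome -> Treatment
  P2: Biomarker <- Adherence -> AgeGroup -> Comorbidity <- Outcome -> Treatment
  P3: Biomarker <- Adherence -> AgeGroup -> Treatment
  P4: Biomarker <- Adherence -> Treatment
  P5: Biomarker <- AgeGroup <- Outcome -> Treatment
  P6: Biomarker <- AgeGroup <- Adherence -> Treatment
  P7: Biomarker <- AgeGroup -> Comorbidity <- Outcome -> Treatment
  P8: Biomarker <- AgeGroup -> Treatment
Condition 1 (no descendant of Biomarker in the set): holds — descendants of Biomarker are {Treatment}; none are in {AgeGroup, Comorbidity, Outcome}.
Condition 2 (every backdoor path blocked by {AgeGroup, Comorbidity, Outcome}):
  P1: blocked at fork node Outcome ∈ conditioning set.
  P2: blocked at chain node AgeGroup ∈ conditioning set.
  P3: blocked at chain node AgeGroup ∈ conditioning set.
  P4: open — no interior node is in the conditioning set.
  P5: blocked at chain node AgeGroup ∈ conditioning set.
  P6: blocked at chain node AgeGroup ∈ conditioning set.
  P7: blocked at fork node AgeGroup ∈ conditioning set.
  P8: blocked at fork node AgeGroup ∈ conditioning set.
{AgeGroup, Comorbidity, Outcome} does not satisfy the backdoor criterion.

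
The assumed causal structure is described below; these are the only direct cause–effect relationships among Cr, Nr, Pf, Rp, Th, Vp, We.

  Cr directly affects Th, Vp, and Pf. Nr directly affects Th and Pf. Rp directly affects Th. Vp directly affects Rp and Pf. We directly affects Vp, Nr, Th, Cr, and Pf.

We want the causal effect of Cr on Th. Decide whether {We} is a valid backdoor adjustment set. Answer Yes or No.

Yes

Backdoor paths from Cr to Th (paths whose first edge points into Cr):
  P1: Cr <- We -> Vp -> Rp -> Th
  P2: Cr <- We -> Vp -> Pf <- Nr -> Th
  P3: Cr <- We -> Nr -> Pf <- Vp -> Rp -> Th
  P4: Cr <- We -> Nr -> Th
  P5: Cr <- We -> Pf <- Vp -> Rp -> Th
  P6: Cr <- We -> Pf <- Nr -> Th
  P7: Cr <- We -> Th
Condition 1 (no descendant of Cr in the set): holds — descendants of Cr are {Pf, Rp, Th, Vp}; none are in {We}.
Condition 2 (every backdoor path blocked by {We}):
  P1: blocked at fork node We ∈ conditioning set.
  P2: blocked at fork node We ∈ conditioning set.
  P3: blocked at fork node We ∈ conditioning set.
  P4: blocked at fork node We ∈ conditioning set.
  P5: blocked at fork node We ∈ conditioning set.
  P6: blocked at fork node We ∈ conditioning set.
  P7: blocked at fork node We ∈ conditioning set.
{We} satisfies the backdoor criterion.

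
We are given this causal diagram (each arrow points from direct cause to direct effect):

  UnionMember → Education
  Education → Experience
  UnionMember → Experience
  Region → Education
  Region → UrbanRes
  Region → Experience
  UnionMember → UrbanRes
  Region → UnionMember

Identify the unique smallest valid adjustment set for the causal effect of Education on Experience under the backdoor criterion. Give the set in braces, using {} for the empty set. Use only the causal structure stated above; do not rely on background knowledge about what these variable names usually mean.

Variables eligible for adjustment (non-descendants of Education, excluding Education and Experience): {Region, UnionMember, UrbanRes}.
Backdoor paths from Education to Experience:
  P1: Education <- Region -> UnionMember -> Experience
  P2: Education <- Region -> Experience
  P3: Education <- Region -> UrbanRes <- UnionMember -> Experience
  P4: Education <- UnionMember <- Region -> Experience
  P5: Education <- UnionMember -> Experience
  P6: Education <- UnionMember -> UrbanRes <- Region -> Experience
The empty set is not sufficient: P1 (Education <- Region -> UnionMember -> Experience) has no collider blocking it and no conditioned non-collider, so it is open.
Try {Region, UnionMember}:
  P1: blocked at fork node Region ∈ conditioning set.
  P2: blocked at fork node Region ∈ conditioning set.
  P3: blocked at fork node Region ∈ conditioning set.
  P4: blocked at chain node UnionMember ∈ conditioning set.
  P5: blocked at fork node UnionMember ∈ conditioning set.
  P6: blocked at fork node UnionMember ∈ conditioning set.
{Region, UnionMember} contains no descendant of Education and blocks every backdoor path.
Every element of {Region, UnionMember} is needed (dropping Region leaves P2 open; dropping UnionMember leaves P5 open), so no proper subset is valid.
Among all size-2 subsets of the eligible variables, only {Region, UnionMember} blocks every backdoor path, so it is the unique smallest valid adjustment set.

{Region, UnionMember}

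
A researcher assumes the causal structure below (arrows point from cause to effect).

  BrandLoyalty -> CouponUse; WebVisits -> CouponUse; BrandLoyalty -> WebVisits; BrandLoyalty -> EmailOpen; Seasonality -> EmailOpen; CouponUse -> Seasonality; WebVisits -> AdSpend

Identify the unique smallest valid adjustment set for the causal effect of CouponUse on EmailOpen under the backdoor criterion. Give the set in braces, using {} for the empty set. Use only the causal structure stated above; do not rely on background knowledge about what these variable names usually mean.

Variables eligible for adjustment (non-descendants of CouponUse, excluding CouponUse and EmailOpen): {AdSpend, BrandLoyalty, WebVisits}.
Backdoor paths from CouponUse to EmailOpen:
  P1: CouponUse <- BrandLoyalty -> EmailOpen
  P2: CouponUse <- WebVisits <- BrandLoyalty -> EmailOpen
The empty set is not sufficient: P1 (CouponUse <- BrandLoyalty -> EmailOpen) has no collider blocking it and no conditioned non-collider, so it is open.
Try {BrandLoyalty}:
  P1: blocked at fork node BrandLoyalty ∈ conditioning set.
  P2: blocked at fork node BrandLoyalty ∈ conditioning set.
{BrandLoyalty} contains no descendant of CouponUse and blocks every backdoor path.
No other singleton works — e.g. {WebVisits} leaves P1 open — so {BrandLoyalty} is the unique smallest valid adjustment set.

{BrandLoyalty}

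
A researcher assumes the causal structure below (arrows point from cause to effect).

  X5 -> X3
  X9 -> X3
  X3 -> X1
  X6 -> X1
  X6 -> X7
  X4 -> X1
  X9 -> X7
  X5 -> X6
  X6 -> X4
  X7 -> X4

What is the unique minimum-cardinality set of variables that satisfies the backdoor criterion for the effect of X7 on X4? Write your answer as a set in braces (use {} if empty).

{X6}

Variables eligible for adjustment (non-descendants of X7, excluding X7 and X4): {X3, X5, X6, X9}.
Backdoor paths from X7 to X4:
  P1: X7 <- X9 -> X3 <- X5 -> X6 -> X4
  P2: X7 <- X9 -> X3 <- X5 -> X6 -> X1 <- X4
  P3: X7 <- X9 -> X3 -> X1 <- X6 -> X4
  P4: X7 <- X9 -> X3 -> X1 <- X4
  P5: X7 <- X6 <- X5 -> X3 -> X1 <- X4
  P6: X7 <- X6 -> X4
  P7: X7 <- X6 -> X1 <- X4
The empty set is not sufficient: P6 (X7 <- X6 -> X4) has no collider blocking it and no conditioned non-collider, so it is open.
Try {X6}:
  P1: blocked at collider X3 (neither it nor any descendant is in the conditioning set).
  P2: blocked at collider X3 (neither it nor any descendant is in the conditioning set).
  P3: blocked at collider X1 (neither it nor any descendant is in the conditioning set).
  P4: blocked at collider X1 (neither it nor any descendant is in the conditioning set).
  P5: blocked at chain node X6 ∈ conditioning set.
  P6: blocked at fork node X6 ∈ conditioning set.
  P7: blocked at fork node X6 ∈ conditioning set.
{X6} contains no descendant of X7 and blocks every backdoor path.
No other singleton works — e.g. {X9} leaves P6 open — so {X6} is the unique smallest valid adjustment set.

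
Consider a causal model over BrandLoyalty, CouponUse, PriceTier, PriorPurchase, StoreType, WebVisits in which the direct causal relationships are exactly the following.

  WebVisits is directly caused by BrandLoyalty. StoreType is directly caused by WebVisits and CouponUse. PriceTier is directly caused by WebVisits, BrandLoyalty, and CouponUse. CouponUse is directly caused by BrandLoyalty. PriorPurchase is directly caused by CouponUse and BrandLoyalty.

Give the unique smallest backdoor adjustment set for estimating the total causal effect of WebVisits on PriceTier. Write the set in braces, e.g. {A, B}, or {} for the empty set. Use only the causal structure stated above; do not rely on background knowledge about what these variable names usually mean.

Variables eligible for adjustment (non-descendants of WebVisits, excluding WebVisits and PriceTier): {BrandLoyalty, CouponUse, PriorPurchase}.
Backdoor paths from WebVisits to PriceTier:
  P1: WebVisits <- BrandLoyalty -> CouponUse -> PriceTier
  P2: WebVisits <- BrandLoyalty -> PriceTier
  P3: WebVisits <- BrandLoyalty -> PriorPurchase <- CouponUse -> PriceTier
The empty set is not sufficient: P1 (WebVisits <- BrandLoyalty -> CouponUse -> PriceTier) has no collider blocking it and no conditioned non-collider, so it is open.
Try {BrandLoyalty}:
  P1: blocked at fork node BrandLoyalty ∈ conditioning set.
  P2: blocked at fork node BrandLoyalty ∈ conditioning set.
  P3: blocked at fork node BrandLoyalty ∈ conditioning set.
{BrandLoyalty} contains no descendant of WebVisits and blocks every backdoor path.
No other singleton works — e.g. {CouponUse} leaves P2 open — so {BrandLoyalty} is the unique smallest valid adjustment set.

{BrandLoyalty}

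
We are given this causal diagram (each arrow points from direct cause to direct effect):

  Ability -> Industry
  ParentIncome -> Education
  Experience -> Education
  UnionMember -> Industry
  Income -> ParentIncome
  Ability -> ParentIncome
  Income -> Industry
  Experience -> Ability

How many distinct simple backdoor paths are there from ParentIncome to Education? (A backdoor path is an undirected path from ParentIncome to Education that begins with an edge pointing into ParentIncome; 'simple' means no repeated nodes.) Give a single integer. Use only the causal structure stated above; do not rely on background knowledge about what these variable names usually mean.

2

A backdoor path from ParentIncome to Education is any simple undirected path whose first edge points into ParentIncome (i.e. leaves ParentIncome via a parent).
Parents of ParentIncome: {Ability, Income}.
Enumerating:
  P1: ParentIncome <- Income -> Industry <- Ability <- Experience -> Education
  P2: ParentIncome <- Ability <- Experience -> Education
That exhausts the simple backdoor paths. Count: 2.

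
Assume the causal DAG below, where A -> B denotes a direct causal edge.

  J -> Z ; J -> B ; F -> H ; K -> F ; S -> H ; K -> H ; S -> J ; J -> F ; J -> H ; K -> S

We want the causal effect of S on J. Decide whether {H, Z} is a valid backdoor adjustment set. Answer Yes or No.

No

Backdoor paths from S to J (paths whose first edge points into S):
  P1: S <- K -> F <- J
  P2: S <- K -> F -> H <- J
  P3: S <- K -> H <- J
  P4: S <- K -> H <- F <- J
Condition 1 (no descendant of S in the set): FAILS — H and Z are descendants of S.
Condition 2 (every backdoor path blocked by {H, Z}):
  P1: open — collider(s) F are conditioned on (or have a conditioned descendant) and no non-collider on the path is in the set.
  P2: open — collider(s) H are conditioned on (or have a conditioned descendant) and no non-collider on the path is in the set.
  P3: open — collider(s) H are conditioned on (or have a conditioned descendant) and no non-collider on the path is in the set.
  P4: open — collider(s) H are conditioned on (or have a conditioned descendant) and no non-collider on the path is in the set.
{H, Z} does not satisfy the backdoor criterion.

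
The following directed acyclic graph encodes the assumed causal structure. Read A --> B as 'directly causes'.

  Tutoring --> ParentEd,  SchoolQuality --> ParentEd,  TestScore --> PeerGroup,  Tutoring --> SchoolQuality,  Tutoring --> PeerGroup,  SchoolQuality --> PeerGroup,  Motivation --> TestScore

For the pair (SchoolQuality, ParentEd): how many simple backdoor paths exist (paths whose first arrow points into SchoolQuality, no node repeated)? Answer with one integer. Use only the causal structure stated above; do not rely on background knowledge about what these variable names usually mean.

1

A backdoor path from SchoolQuality to ParentEd is any simple undirected path whose first edge points into SchoolQuality (i.e. leaves SchoolQuality via a parent).
Parents of SchoolQuality: {Tutoring}.
Enumerating:
  P1: SchoolQuality <- Tutoring -> ParentEd
That exhausts the simple backdoor paths. Count: 1.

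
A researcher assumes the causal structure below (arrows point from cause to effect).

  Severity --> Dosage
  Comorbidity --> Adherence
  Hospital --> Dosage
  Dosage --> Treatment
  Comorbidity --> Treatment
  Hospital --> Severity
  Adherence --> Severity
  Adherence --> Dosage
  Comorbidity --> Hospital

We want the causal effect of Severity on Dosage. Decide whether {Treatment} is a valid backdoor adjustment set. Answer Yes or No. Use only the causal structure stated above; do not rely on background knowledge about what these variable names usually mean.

No

Backdoor paths from Severity to Dosage (paths whose first edge points into Severity):
  P1: Severity <- Adherence <- Comorbidity -> Hospital -> Dosage
  P2: Severity <- Adherence <- Comorbidity -> Treatment <- Dosage
  P3: Severity <- Adherence -> Dosage
  P4: Severity <- Hospital <- Comorbidity -> Adherence -> Dosage
  P5: Severity <- Hospital <- Comorbidity -> Treatment <- Dosage
  P6: Severity <- Hospital -> Dosage
Condition 1 (no descendant of Severity in the set): FAILS — Treatment is a descendant of Severity.
Condition 2 (every backdoor path blocked by {Treatment}):
  P1: open — no interior node is in the conditioning set.
  P2: open — collider(s) Treatment are conditioned on (or have a conditioned descendant) and no non-collider on the path is in the set.
  P3: open — no interior node is in the conditioning set.
  P4: open — no interior node is in the conditioning set.
  P5: open — collider(s) Treatment are conditioned on (or have a conditioned descendant) and no non-collider on the path is in the set.
  P6: open — no interior node is in the conditioning set.
{Treatment} does not satisfy the backdoor criterion.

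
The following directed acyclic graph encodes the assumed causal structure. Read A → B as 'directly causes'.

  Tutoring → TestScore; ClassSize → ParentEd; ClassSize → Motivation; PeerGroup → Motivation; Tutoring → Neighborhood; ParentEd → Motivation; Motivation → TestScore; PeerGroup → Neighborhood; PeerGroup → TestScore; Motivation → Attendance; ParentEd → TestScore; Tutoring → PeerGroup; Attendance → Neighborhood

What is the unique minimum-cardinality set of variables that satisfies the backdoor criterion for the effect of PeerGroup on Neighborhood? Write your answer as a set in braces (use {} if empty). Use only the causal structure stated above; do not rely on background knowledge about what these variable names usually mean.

Variables eligible for adjustment (non-descendants of PeerGroup, excluding PeerGroup and Neighborhood): {ClassSize, ParentEd, Tutoring}.
Backdoor paths from PeerGroup to Neighborhood:
  P1: PeerGroup <- Tutoring -> Neighborhood
  P2: PeerGroup <- Tutoring -> TestScore <- ParentEd <- ClassSize -> Motivation -> Attendance -> Neighborhood
  P3: PeerGroup <- Tutoring -> TestScore <- ParentEd -> Motivation -> Attendance -> Neighborhood
  P4: PeerGroup <- Tutoring -> TestScore <- Motivation -> Attendance -> Neighborhood
The empty set is not sufficient: P1 (PeerGroup <- Tutoring -> Neighborhood) has no collider blocking it and no conditioned non-collider, so it is open.
Try {Tutoring}:
  P1: blocked at fork node Tutoring ∈ conditioning set.
  P2: blocked at fork node Tutoring ∈ conditioning set.
  P3: blocked at fork node Tutoring ∈ conditioning set.
  P4: blocked at fork node Tutoring ∈ conditioning set.
{Tutoring} contains no descendant of PeerGroup and blocks every backdoor path.
No other singleton works — e.g. {ClassSize} leaves P1 open — so {Tutoring} is the unique smallest valid adjustment set.

{Tutoring}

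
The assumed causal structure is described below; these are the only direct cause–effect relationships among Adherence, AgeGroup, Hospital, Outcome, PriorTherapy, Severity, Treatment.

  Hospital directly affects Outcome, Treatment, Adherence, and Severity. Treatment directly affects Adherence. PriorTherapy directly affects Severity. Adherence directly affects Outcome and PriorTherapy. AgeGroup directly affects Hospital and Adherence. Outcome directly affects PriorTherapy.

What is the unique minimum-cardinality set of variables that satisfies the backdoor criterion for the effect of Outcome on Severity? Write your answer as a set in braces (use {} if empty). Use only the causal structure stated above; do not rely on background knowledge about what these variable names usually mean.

{Adherence, Hospital}

Variables eligible for adjustment (non-descendants of Outcome, excluding Outcome and Severity): {Adherence, AgeGroup, Hospital, Treatment}.
Backdoor paths from Outcome to Severity:
  P1: Outcome <- Hospital <- AgeGroup -> Adherence -> PriorTherapy -> Severity
  P2: Outcome <- Hospital -> Treatment -> Adherence -> PriorTherapy -> Severity
  P3: Outcome <- Hospital -> Adherence -> PriorTherapy -> Severity
  P4: Outcome <- Hospital -> Severity
  P5: Outcome <- Adherence <- AgeGroup -> Hospital -> Severity
  P6: Outcome <- Adherence <- Hospital -> Severity
  P7: Outcome <- Adherence <- Treatment <- Hospital -> Severity
  P8: Outcome <- Adherence -> PriorTherapy -> Severity
The empty set is not sufficient: P1 (Outcome <- Hospital <- AgeGroup -> Adherence -> PriorTherapy -> Severity) has no collider blocking it and no conditioned non-collider, so it is open.
Try {Adherence, Hospital}:
  P1: blocked at chain node Hospital ∈ conditioning set.
  P2: blocked at fork node Hospital ∈ conditioning set.
  P3: blocked at fork node Hospital ∈ conditioning set.
  P4: blocked at fork node Hospital ∈ conditioning set.
  P5: blocked at chain node Adherence ∈ conditioning set.
  P6: blocked at chain node Adherence ∈ conditioning set.
  P7: blocked at chain node Adherence ∈ conditioning set.
  P8: blocked at fork node Adherence ∈ conditioning set.
{Adherence, Hospital} contains no descendant of Outcome and blocks every backdoor path.
Every element of {Adherence, Hospital} is needed (dropping Adherence leaves P8 open; dropping Hospital leaves P4 open), so no proper subset is valid.
Among all size-2 subsets of the eligible variables, only {Adherence, Hospital} blocks every backdoor path, so it is the unique smallest valid adjustment set.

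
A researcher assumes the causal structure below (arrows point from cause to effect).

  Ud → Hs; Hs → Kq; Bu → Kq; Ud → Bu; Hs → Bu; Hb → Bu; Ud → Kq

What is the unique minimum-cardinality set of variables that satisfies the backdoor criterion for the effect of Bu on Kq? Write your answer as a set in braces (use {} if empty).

Variables eligible for adjustment (non-descendants of Bu, excluding Bu and Kq): {Hb, Hs, Ud}.
Backdoor paths from Bu to Kq:
  P1: Bu <- Ud -> Hs -> Kq
  P2: Bu <- Ud -> Kq
  P3: Bu <- Hs <- Ud -> Kq
  P4: Bu <- Hs -> Kq
The empty set is not sufficient: P1 (Bu <- Ud -> Hs -> Kq) has no collider blocking it and no conditioned non-collider, so it is open.
Try {Hs, Ud}:
  P1: blocked at fork node Ud ∈ conditioning set.
  P2: blocked at fork node Ud ∈ conditioning set.
  P3: blocked at chain node Hs ∈ conditioning set.
  P4: blocked at fork node Hs ∈ conditioning set.
{Hs, Ud} contains no descendant of Bu and blocks every backdoor path.
Every element of {Hs, Ud} is needed (dropping Hs leaves P4 open; dropping Ud leaves P2 open), so no proper subset is valid.
Among all size-2 subsets of the eligible variables, only {Hs, Ud} blocks every backdoor path, so it is the unique smallest valid adjustment set.

{Hs, Ud}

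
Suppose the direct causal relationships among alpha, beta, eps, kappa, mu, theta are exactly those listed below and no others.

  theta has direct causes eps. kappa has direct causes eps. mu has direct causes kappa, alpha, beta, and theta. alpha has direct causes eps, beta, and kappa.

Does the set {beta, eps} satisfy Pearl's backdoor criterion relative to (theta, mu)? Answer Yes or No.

Yes

Backdoor paths from theta to mu (paths whose first edge points into theta):
  P1: theta <- eps -> kappa -> alpha <- beta -> mu
  P2: theta <- eps -> kappa -> alpha -> mu
  P3: theta <- eps -> kappa -> mu
  P4: theta <- eps -> alpha <- beta -> mu
  P5: theta <- eps -> alpha <- kappa -> mu
  P6: theta <- eps -> alpha -> mu
Condition 1 (no descendant of theta in the set): holds — descendants of theta are {mu}; none are in {beta, eps}.
Condition 2 (every backdoor path blocked by {beta, eps}):
  P1: blocked at fork node eps ∈ conditioning set.
  P2: blocked at fork node eps ∈ conditioning set.
  P3: blocked at fork node eps ∈ conditioning set.
  P4: blocked at fork node eps ∈ conditioning set.
  P5: blocked at fork node eps ∈ conditioning set.
  P6: blocked at fork node eps ∈ conditioning set.
{beta, eps} satisfies the backdoor criterion.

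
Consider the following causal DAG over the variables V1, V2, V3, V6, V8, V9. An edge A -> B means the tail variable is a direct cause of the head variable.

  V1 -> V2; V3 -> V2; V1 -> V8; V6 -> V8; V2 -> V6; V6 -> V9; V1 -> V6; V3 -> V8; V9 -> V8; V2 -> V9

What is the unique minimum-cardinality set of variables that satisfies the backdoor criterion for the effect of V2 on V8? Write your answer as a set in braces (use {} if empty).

{V1, V3}

Variables eligible for adjustment (non-descendants of V2, excluding V2 and V8): {V1, V3}.
Backdoor paths from V2 to V8:
  P1: V2 <- V3 -> V8
  P2: V2 <- V1 -> V6 -> V9 -> V8
  P3: V2 <- V1 -> V6 -> V8
  P4: V2 <- V1 -> V8
The empty set is not sufficient: P1 (V2 <- V3 -> V8) has no collider blocking it and no conditioned non-collider, so it is open.
Try {V1, V3}:
  P1: blocked at fork node V3 ∈ conditioning set.
  P2: blocked at fork node V1 ∈ conditioning set.
  P3: blocked at fork node V1 ∈ conditioning set.
  P4: blocked at fork node V1 ∈ conditioning set.
{V1, V3} contains no descendant of V2 and blocks every backdoor path.
Every element of {V1, V3} is needed (dropping V1 leaves P2 open; dropping V3 leaves P1 open), so no proper subset is valid.
Among all size-2 subsets of the eligible variables, only {V1, V3} blocks every backdoor path, so it is the unique smallest valid adjustment set.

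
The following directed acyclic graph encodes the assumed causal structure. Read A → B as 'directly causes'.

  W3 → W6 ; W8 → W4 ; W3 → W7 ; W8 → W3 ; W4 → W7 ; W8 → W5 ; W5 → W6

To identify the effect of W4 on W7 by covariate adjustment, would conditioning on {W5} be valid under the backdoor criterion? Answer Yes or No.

Backdoor paths from W4 to W7 (paths whose first edge points into W4):
  P1: W4 <- W8 -> W3 -> W7
  P2: W4 <- W8 -> W5 -> W6 <- W3 -> W7
Condition 1 (no descendant of W4 in the set): holds — descendants of W4 are {W7}; none are in {W5}.
Condition 2 (every backdoor path blocked by {W5}):
  P1: open — no interior node is in the conditioning set.
  P2: blocked at chain node W5 ∈ conditioning set.
{W5} does not satisfy the backdoor criterion.

No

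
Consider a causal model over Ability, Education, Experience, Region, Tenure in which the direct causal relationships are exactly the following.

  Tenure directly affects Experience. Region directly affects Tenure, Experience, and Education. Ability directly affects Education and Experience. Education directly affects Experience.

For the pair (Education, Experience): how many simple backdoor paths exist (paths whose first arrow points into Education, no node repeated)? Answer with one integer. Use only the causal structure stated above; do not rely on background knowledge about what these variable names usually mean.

3

A backdoor path from Education to Experience is any simple undirected path whose first edge points into Education (i.e. leaves Education via a parent).
Parents of Education: {Ability, Region}.
Enumerating:
  P1: Education <- Ability -> Experience
  P2: Education <- Region -> Tenure -> Experience
  P3: Education <- Region -> Experience
That exhausts the simple backdoor paths. Count: 3.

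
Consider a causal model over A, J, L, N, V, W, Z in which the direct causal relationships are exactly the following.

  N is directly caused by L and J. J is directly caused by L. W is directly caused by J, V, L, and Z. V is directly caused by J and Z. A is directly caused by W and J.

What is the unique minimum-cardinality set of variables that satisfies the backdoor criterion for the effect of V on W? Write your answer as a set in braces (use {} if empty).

{J, Z}

Variables eligible for adjustment (non-descendants of V, excluding V and W): {J, L, N, Z}.
Backdoor paths from V to W:
  P1: V <- J <- L -> W
  P2: V <- J -> N <- L -> W
  P3: V <- J -> W
  P4: V <- J -> A <- W
  P5: V <- Z -> W
The empty set is not sufficient: P1 (V <- J <- L -> W) has no collider blocking it and no conditioned non-collider, so it is open.
Try {J, Z}:
  P1: blocked at chain node J ∈ conditioning set.
  P2: blocked at fork node J ∈ conditioning set.
  P3: blocked at fork node J ∈ conditioning set.
  P4: blocked at fork node J ∈ conditioning set.
  P5: blocked at fork node Z ∈ conditioning set.
{J, Z} contains no descendant of V and blocks every backdoor path.
Every element of {J, Z} is needed (dropping J leaves P1 open; dropping Z leaves P5 open), so no proper subset is valid.
Among all size-2 subsets of the eligible variables, only {J, Z} blocks every backdoor path, so it is the unique smallest valid adjustment set.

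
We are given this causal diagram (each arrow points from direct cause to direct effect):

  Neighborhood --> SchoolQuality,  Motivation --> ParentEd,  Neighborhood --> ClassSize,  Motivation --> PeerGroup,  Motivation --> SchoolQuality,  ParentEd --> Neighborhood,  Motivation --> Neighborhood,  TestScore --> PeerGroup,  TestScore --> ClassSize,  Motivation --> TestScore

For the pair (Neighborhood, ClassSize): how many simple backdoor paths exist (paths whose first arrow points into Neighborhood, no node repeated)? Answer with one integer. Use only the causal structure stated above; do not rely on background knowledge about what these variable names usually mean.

A backdoor path from Neighborhood to ClassSize is any simple undirected path whose first edge points into Neighborhood (i.e. leaves Neighborhood via a parent).
Parents of Neighborhood: {Motivation, ParentEd}.
Enumerating:
  P1: Neighborhood <- Motivation -> TestScore -> ClassSize
  P2: Neighborhood <- Motivation -> PeerGroup <- TestScore -> ClassSize
  P3: Neighborhood <- ParentEd <- Motivation -> TestScore -> ClassSize
  P4: Neighborhood <- ParentEd <- Motivation -> PeerGroup <- TestScore -> ClassSize
That exhausts the simple backdoor paths. Count: 4.

4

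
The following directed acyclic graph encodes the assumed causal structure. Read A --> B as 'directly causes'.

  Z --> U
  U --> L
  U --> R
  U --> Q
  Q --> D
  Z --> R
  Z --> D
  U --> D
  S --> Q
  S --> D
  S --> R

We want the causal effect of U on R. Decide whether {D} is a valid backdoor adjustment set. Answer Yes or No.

Backdoor paths from U to R (paths whose first edge points into U):
  P1: U <- Z -> R
  P2: U <- Z -> D <- S -> R
  P3: U <- Z -> D <- Q <- S -> R
Condition 1 (no descendant of U in the set): FAILS — D is a descendant of U.
Condition 2 (every backdoor path blocked by {D}):
  P1: open — no interior node is in the conditioning set.
  P2: open — collider(s) D are conditioned on (or have a conditioned descendant) and no non-collider on the path is in the set.
  P3: open — collider(s) D are conditioned on (or have a conditioned descendant) and no non-collider on the path is in the set.
{D} does not satisfy the backdoor criterion.

No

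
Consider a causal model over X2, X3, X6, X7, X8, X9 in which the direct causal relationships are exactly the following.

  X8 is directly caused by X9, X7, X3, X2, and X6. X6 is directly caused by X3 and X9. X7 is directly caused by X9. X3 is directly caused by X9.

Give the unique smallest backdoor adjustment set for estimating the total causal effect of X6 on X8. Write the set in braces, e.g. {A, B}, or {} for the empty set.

{X3, X9}

Variables eligible for adjustment (non-descendants of X6, excluding X6 and X8): {X2, X3, X7, X9}.
Backdoor paths from X6 to X8:
  P1: X6 <- X9 -> X3 -> X8
  P2: X6 <- X9 -> X7 -> X8
  P3: X6 <- X9 -> X8
  P4: X6 <- X3 <- X9 -> X7 -> X8
  P5: X6 <- X3 <- X9 -> X8
  P6: X6 <- X3 -> X8
The empty set is not sufficient: P1 (X6 <- X9 -> X3 -> X8) has no collider blocking it and no conditioned non-collider, so it is open.
Try {X3, X9}:
  P1: blocked at fork node X9 ∈ conditioning set.
  P2: blocked at fork node X9 ∈ conditioning set.
  P3: blocked at fork node X9 ∈ conditioning set.
  P4: blocked at chain node X3 ∈ conditioning set.
  P5: blocked at chain node X3 ∈ conditioning set.
  P6: blocked at fork node X3 ∈ conditioning set.
{X3, X9} contains no descendant of X6 and blocks every backdoor path.
Every element of {X3, X9} is needed (dropping X3 leaves P6 open; dropping X9 leaves P2 open), so no proper subset is valid.
Among all size-2 subsets of the eligible variables, only {X3, X9} blocks every backdoor path, so it is the unique smallest valid adjustment set.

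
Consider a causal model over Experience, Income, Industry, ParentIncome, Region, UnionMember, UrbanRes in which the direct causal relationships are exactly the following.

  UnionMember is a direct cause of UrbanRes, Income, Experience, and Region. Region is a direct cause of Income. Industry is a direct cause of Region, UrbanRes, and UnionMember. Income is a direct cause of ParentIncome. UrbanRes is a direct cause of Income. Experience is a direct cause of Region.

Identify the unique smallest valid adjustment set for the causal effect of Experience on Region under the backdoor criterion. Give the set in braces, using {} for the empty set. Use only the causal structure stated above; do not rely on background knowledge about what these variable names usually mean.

{UnionMember}

Variables eligible for adjustment (non-descendants of Experience, excluding Experience and Region): {Industry, UnionMember, UrbanRes}.
Backdoor paths from Experience to Region:
  P1: Experience <- UnionMember <- Industry -> Region
  P2: Experience <- UnionMember <- Industry -> UrbanRes -> Income <- Region
  P3: Experience <- UnionMember -> Region
  P4: Experience <- UnionMember -> UrbanRes <- Industry -> Region
  P5: Experience <- UnionMember -> UrbanRes -> Income <- Region
  P6: Experience <- UnionMember -> Income <- Region
  P7: Experience <- UnionMember -> Income <- UrbanRes <- Industry -> Region
The empty set is not sufficient: P1 (Experience <- UnionMember <- Industry -> Region) has no collider blocking it and no conditioned non-collider, so it is open.
Try {UnionMember}:
  P1: blocked at chain node UnionMember ∈ conditioning set.
  P2: blocked at chain node UnionMember ∈ conditioning set.
  P3: blocked at fork node UnionMember ∈ conditioning set.
  P4: blocked at fork node UnionMember ∈ conditioning set.
  P5: blocked at fork node UnionMember ∈ conditioning set.
  P6: blocked at fork node UnionMember ∈ conditioning set.
  P7: blocked at fork node UnionMember ∈ conditioning set.
{UnionMember} contains no descendant of Experience and blocks every backdoor path.
No other singleton works — e.g. {Industry} leaves P3 open — so {UnionMember} is the unique smallest valid adjustment set.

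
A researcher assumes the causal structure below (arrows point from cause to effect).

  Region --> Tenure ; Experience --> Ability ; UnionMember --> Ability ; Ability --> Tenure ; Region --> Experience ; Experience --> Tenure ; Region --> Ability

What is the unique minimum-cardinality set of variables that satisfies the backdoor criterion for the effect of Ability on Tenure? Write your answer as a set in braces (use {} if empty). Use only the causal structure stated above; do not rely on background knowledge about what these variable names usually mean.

{Experience, Region}

Variables eligible for adjustment (non-descendants of Ability, excluding Ability and Tenure): {Experience, Region, UnionMember}.
Backdoor paths from Ability to Tenure:
  P1: Ability <- Region -> Experience -> Tenure
  P2: Ability <- Region -> Tenure
  P3: Ability <- Experience <- Region -> Tenure
  P4: Ability <- Experience -> Tenure
The empty set is not sufficient: P1 (Ability <- Region -> Experience -> Tenure) has no collider blocking it and no conditioned non-collider, so it is open.
Try {Experience, Region}:
  P1: blocked at fork node Region ∈ conditioning set.
  P2: blocked at fork node Region ∈ conditioning set.
  P3: blocked at chain node Experience ∈ conditioning set.
  P4: blocked at fork node Experience ∈ conditioning set.
{Experience, Region} contains no descendant of Ability and blocks every backdoor path.
Every element of {Experience, Region} is needed (dropping Experience leaves P4 open; dropping Region leaves P2 open), so no proper subset is valid.
Among all size-2 subsets of the eligible variables, only {Experience, Region} blocks every backdoor path, so it is the unique smallest valid adjustment set.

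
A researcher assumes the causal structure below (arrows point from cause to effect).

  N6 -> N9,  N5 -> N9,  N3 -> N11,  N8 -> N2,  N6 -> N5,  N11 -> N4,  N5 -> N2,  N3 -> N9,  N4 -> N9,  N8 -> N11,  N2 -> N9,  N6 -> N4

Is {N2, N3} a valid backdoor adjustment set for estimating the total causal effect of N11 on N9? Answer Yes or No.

No

Backdoor paths from N11 to N9 (paths whose first edge points into N11):
  P1: N11 <- N3 -> N9
  P2: N11 <- N8 -> N2 <- N5 <- N6 -> N4 -> N9
  P3: N11 <- N8 -> N2 <- N5 <- N6 -> N9
  P4: N11 <- N8 -> N2 <- N5 -> N9
  P5: N11 <- N8 -> N2 -> N9
Condition 1 (no descendant of N11 in the set): holds — descendants of N11 are {N4, N9}; none are in {N2, N3}.
Condition 2 (every backdoor path blocked by {N2, N3}):
  P1: blocked at fork node N3 ∈ conditioning set.
  P2: open — collider(s) N2 are conditioned on (or have a conditioned descendant) and no non-collider on the path is in the set.
  P3: open — collider(s) N2 are conditioned on (or have a conditioned descendant) and no non-collider on the path is in the set.
  P4: open — collider(s) N2 are conditioned on (or have a conditioned descendant) and no non-collider on the path is in the set.
  P5: blocked at chain node N2 ∈ conditioning set.
{N2, N3} does not satisfy the backdoor criterion.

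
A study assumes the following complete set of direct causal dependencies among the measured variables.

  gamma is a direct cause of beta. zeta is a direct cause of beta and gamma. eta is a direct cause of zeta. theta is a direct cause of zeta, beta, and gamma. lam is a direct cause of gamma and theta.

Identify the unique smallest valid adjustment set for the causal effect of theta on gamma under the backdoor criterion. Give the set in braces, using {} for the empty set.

{lam}

Variables eligible for adjustment (non-descendants of theta, excluding theta and gamma): {eta, lam}.
Backdoor paths from theta to gamma:
  P1: theta <- lam -> gamma
The empty set is not sufficient: P1 (theta <- lam -> gamma) has no collider blocking it and no conditioned non-collider, so it is open.
Try {lam}:
  P1: blocked at fork node lam ∈ conditioning set.
{lam} contains no descendant of theta and blocks every backdoor path.
No other singleton works — e.g. {eta} leaves P1 open — so {lam} is the unique smallest valid adjustment set.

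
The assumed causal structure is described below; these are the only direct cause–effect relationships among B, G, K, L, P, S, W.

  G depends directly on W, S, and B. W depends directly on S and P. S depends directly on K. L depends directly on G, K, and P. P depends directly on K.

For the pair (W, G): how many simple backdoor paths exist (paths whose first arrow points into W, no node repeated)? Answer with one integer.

A backdoor path from W to G is any simple undirected path whose first edge points into W (i.e. leaves W via a parent).
Parents of W: {P, S}.
Enumerating:
  P1: W <- S <- K -> P -> L <- G
  P2: W <- S <- K -> L <- G
  P3: W <- S -> G
  P4: W <- P <- K -> S -> G
  P5: W <- P <- K -> L <- G
  P6: W <- P -> L <- K -> S -> G
  P7: W <- P -> L <- G
That exhausts the simple backdoor paths. Count: 7.

7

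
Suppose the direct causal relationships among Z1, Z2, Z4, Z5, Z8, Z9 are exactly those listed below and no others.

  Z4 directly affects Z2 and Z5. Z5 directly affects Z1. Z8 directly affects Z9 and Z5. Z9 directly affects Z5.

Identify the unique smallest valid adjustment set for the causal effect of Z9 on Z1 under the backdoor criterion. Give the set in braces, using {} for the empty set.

{Z8}

Variables eligible for adjustment (non-descendants of Z9, excluding Z9 and Z1): {Z2, Z4, Z8}.
Backdoor paths from Z9 to Z1:
  P1: Z9 <- Z8 -> Z5 -> Z1
The empty set is not sufficient: P1 (Z9 <- Z8 -> Z5 -> Z1) has no collider blocking it and no conditioned non-collider, so it is open.
Try {Z8}:
  P1: blocked at fork node Z8 ∈ conditioning set.
{Z8} contains no descendant of Z9 and blocks every backdoor path.
No other singleton works — e.g. {Z4} leaves P1 open — so {Z8} is the unique smallest valid adjustment set.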